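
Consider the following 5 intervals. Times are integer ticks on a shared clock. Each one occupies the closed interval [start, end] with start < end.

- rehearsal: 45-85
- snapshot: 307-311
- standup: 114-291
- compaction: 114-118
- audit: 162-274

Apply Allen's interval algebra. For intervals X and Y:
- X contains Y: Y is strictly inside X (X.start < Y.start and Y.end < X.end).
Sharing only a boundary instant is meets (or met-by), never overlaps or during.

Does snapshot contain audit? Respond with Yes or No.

snapshot = [307, 311], audit = [162, 274].
Actual relation of snapshot to audit: after.
Asked whether 'contains' holds → No.

No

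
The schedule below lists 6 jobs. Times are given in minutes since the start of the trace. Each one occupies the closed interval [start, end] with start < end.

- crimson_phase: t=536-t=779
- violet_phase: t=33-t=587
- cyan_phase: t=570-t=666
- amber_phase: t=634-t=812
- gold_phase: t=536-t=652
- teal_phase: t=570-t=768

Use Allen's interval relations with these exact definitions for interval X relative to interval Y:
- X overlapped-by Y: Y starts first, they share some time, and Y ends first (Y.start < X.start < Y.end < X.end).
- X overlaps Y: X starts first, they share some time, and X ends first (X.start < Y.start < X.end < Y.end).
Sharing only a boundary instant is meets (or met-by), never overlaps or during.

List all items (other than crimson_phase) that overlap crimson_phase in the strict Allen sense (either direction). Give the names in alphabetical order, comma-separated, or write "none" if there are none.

Target crimson_phase = [t=536, t=779].
amber_phase [t=634, t=812] → overlapped-by → yes.
cyan_phase [t=570, t=666] → during → no.
gold_phase [t=536, t=652] → starts → no.
teal_phase [t=570, t=768] → during → no.
violet_phase [t=33, t=587] → overlaps → yes.
Result: amber_phase, violet_phase.

amber_phase, violet_phase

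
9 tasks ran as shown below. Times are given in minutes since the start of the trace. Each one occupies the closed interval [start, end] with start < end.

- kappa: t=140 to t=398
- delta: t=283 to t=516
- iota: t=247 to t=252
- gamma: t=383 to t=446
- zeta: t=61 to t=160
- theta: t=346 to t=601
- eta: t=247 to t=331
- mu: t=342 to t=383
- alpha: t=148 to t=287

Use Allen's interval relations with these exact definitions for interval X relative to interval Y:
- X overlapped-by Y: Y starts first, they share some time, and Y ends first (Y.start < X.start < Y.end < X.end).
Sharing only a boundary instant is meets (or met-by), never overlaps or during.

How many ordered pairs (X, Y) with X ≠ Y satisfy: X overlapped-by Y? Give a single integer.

10

Checking all 72 ordered pairs for relation 'overlapped-by'; matching pairs in alphabetical order:
(alpha, zeta): alpha overlapped-by zeta ✓
(delta, alpha): delta overlapped-by alpha ✓
(delta, eta): delta overlapped-by eta ✓
(delta, kappa): delta overlapped-by kappa ✓
(eta, alpha): eta overlapped-by alpha ✓
(gamma, kappa): gamma overlapped-by kappa ✓
(kappa, zeta): kappa overlapped-by zeta ✓
(theta, delta): theta overlapped-by delta ✓
(theta, kappa): theta overlapped-by kappa ✓
(theta, mu): theta overlapped-by mu ✓
Count: 10.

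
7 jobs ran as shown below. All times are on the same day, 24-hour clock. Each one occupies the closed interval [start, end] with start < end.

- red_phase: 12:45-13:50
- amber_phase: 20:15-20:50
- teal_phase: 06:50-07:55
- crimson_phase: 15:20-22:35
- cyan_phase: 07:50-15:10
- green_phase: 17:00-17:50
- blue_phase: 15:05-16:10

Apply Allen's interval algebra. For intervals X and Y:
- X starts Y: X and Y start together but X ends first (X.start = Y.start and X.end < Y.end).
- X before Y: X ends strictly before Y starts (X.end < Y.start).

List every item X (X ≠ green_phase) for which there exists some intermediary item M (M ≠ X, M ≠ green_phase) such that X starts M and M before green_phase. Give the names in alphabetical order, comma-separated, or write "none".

none

Target green_phase = [17:00, 17:50].
Intermediaries M with M before green_phase: blue_phase, cyan_phase, red_phase, teal_phase.
Via blue_phase — items with X starts blue_phase: none.
Via cyan_phase — items with X starts cyan_phase: none.
Via red_phase — items with X starts red_phase: none.
Via teal_phase — items with X starts teal_phase: none.
Union: none.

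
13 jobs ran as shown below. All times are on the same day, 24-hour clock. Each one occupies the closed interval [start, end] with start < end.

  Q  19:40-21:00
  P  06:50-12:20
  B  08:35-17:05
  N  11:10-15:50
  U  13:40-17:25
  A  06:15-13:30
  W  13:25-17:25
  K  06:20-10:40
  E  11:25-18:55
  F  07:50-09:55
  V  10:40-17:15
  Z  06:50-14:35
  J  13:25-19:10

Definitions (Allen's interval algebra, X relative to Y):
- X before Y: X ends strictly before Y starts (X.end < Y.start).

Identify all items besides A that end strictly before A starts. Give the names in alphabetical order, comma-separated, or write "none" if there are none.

Target A = [06:15, 13:30].
B [08:35, 17:05] → overlapped-by → no.
E [11:25, 18:55] → overlapped-by → no.
F [07:50, 09:55] → during → no.
J [13:25, 19:10] → overlapped-by → no.
K [06:20, 10:40] → during → no.
N [11:10, 15:50] → overlapped-by → no.
P [06:50, 12:20] → during → no.
Q [19:40, 21:00] → after → no.
U [13:40, 17:25] → after → no.
V [10:40, 17:15] → overlapped-by → no.
W [13:25, 17:25] → overlapped-by → no.
Z [06:50, 14:35] → overlapped-by → no.
Result: none.

none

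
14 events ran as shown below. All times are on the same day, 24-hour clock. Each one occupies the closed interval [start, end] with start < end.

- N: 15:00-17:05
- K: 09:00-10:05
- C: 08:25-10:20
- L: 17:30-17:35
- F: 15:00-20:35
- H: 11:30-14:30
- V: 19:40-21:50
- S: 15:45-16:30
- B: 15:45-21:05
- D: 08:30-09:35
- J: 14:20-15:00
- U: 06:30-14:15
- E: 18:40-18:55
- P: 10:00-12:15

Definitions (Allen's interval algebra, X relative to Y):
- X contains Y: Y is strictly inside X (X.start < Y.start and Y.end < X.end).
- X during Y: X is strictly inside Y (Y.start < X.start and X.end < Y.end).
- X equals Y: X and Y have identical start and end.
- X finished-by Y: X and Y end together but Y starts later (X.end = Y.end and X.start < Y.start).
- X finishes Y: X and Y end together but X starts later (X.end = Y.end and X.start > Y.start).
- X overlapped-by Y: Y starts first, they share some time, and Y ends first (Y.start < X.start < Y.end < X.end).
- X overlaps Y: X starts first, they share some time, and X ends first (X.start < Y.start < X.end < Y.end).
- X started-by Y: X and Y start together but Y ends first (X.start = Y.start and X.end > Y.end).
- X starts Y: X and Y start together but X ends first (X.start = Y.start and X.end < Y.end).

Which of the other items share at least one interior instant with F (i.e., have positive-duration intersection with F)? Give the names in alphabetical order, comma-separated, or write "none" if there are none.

B, E, L, N, S, V

Target F = [15:00, 20:35].
B [15:45, 21:05] → overlapped-by → yes.
C [08:25, 10:20] → before → no.
D [08:30, 09:35] → before → no.
E [18:40, 18:55] → during → yes.
H [11:30, 14:30] → before → no.
J [14:20, 15:00] → meets → no.
K [09:00, 10:05] → before → no.
L [17:30, 17:35] → during → yes.
N [15:00, 17:05] → starts → yes.
P [10:00, 12:15] → before → no.
S [15:45, 16:30] → during → yes.
U [06:30, 14:15] → before → no.
V [19:40, 21:50] → overlapped-by → yes.
Result: B, E, L, N, S, V.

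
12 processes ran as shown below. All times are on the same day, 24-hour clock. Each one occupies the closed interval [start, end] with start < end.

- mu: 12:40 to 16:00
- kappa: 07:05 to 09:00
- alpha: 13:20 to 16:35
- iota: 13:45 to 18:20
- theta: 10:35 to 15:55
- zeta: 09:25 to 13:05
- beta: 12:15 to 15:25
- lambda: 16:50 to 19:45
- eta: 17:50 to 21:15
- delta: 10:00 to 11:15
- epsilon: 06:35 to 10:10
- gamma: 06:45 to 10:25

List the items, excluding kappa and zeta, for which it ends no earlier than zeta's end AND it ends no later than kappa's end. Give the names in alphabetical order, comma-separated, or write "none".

Conditions: its end is no earlier than zeta's end (X.end >= 13:05) AND its end is no later than kappa's end (X.end <= 09:00).
alpha: end 16:35 >= 13:05? ✓; end 16:35 <= 09:00? ✗ → no.
beta: end 15:25 >= 13:05? ✓; end 15:25 <= 09:00? ✗ → no.
delta: end 11:15 >= 13:05? ✗; end 11:15 <= 09:00? ✗ → no.
epsilon: end 10:10 >= 13:05? ✗; end 10:10 <= 09:00? ✗ → no.
eta: end 21:15 >= 13:05? ✓; end 21:15 <= 09:00? ✗ → no.
gamma: end 10:25 >= 13:05? ✗; end 10:25 <= 09:00? ✗ → no.
iota: end 18:20 >= 13:05? ✓; end 18:20 <= 09:00? ✗ → no.
lambda: end 19:45 >= 13:05? ✓; end 19:45 <= 09:00? ✗ → no.
mu: end 16:00 >= 13:05? ✓; end 16:00 <= 09:00? ✗ → no.
theta: end 15:55 >= 13:05? ✓; end 15:55 <= 09:00? ✗ → no.
Result: none.

none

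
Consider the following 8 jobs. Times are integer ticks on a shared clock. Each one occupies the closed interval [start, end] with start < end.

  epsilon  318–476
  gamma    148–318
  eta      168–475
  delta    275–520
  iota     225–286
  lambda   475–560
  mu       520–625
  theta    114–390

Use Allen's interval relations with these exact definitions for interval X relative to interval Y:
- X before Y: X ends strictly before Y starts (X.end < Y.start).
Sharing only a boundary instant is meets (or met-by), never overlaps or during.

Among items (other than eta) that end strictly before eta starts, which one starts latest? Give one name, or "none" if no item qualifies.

none

Target eta = [168, 475].
delta [275, 520] → overlapped-by → excluded.
epsilon [318, 476] → overlapped-by → excluded.
gamma [148, 318] → overlaps → excluded.
iota [225, 286] → during → excluded.
lambda [475, 560] → met-by → excluded.
mu [520, 625] → after → excluded.
theta [114, 390] → overlaps → excluded.
No candidates → none.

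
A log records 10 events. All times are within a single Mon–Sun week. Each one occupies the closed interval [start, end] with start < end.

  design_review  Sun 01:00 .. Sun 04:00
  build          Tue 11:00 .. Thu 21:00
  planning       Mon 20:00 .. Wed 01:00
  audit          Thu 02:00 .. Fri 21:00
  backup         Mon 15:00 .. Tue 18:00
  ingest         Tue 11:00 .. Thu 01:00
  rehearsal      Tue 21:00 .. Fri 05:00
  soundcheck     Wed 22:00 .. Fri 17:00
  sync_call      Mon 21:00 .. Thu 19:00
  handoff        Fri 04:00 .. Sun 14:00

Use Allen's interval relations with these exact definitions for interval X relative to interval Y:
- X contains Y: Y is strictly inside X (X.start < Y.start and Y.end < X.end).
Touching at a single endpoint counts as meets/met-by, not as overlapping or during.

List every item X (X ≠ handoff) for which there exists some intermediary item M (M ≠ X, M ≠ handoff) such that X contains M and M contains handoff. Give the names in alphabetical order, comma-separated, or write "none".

none

Target handoff = [Fri 04:00, Sun 14:00].
Intermediaries M with M contains handoff: none.
Union: none.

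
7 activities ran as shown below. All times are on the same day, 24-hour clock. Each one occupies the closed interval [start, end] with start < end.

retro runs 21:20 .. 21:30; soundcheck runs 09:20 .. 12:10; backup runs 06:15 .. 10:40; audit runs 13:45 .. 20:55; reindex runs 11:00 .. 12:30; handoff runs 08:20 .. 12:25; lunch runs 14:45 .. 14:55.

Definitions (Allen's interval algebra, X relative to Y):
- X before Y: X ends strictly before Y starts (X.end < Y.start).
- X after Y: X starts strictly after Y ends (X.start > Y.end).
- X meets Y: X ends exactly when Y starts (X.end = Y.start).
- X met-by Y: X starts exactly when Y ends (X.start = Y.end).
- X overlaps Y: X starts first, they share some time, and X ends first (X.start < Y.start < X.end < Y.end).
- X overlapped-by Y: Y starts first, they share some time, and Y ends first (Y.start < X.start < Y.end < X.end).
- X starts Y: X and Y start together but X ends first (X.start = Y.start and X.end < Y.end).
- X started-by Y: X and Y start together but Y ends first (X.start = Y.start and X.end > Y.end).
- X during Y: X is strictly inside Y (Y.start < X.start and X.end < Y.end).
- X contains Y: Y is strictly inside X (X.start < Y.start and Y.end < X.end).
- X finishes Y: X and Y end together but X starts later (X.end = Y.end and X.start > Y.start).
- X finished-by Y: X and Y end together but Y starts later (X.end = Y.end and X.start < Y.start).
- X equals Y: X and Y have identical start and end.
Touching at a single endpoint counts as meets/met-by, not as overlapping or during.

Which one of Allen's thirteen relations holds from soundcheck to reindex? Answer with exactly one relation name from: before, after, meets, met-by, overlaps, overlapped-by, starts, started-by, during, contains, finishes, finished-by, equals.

overlaps

soundcheck = [09:20, 12:10]; reindex = [11:00, 12:30].
Compare endpoints: soundcheck.start < reindex.start, soundcheck.start < reindex.end, soundcheck.end > reindex.start, soundcheck.end < reindex.end.
That pattern is 'overlaps'.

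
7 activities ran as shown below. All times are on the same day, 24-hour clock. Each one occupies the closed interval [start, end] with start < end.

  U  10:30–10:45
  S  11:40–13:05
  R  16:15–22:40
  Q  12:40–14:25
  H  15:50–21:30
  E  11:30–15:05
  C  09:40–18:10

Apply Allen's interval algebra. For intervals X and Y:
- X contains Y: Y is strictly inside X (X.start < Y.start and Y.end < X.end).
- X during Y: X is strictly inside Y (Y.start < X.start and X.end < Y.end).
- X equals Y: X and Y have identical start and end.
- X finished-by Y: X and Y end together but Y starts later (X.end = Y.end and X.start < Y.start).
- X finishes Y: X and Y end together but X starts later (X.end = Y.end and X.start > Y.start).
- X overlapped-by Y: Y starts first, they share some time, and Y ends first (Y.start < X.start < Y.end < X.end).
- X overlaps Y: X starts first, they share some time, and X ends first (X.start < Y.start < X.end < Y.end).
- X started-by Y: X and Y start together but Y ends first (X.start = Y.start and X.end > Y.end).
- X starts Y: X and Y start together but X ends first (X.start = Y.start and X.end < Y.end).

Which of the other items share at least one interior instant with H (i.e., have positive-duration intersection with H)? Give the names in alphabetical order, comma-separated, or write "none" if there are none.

C, R

Target H = [15:50, 21:30].
C [09:40, 18:10] → overlaps → yes.
E [11:30, 15:05] → before → no.
Q [12:40, 14:25] → before → no.
R [16:15, 22:40] → overlapped-by → yes.
S [11:40, 13:05] → before → no.
U [10:30, 10:45] → before → no.
Result: C, R.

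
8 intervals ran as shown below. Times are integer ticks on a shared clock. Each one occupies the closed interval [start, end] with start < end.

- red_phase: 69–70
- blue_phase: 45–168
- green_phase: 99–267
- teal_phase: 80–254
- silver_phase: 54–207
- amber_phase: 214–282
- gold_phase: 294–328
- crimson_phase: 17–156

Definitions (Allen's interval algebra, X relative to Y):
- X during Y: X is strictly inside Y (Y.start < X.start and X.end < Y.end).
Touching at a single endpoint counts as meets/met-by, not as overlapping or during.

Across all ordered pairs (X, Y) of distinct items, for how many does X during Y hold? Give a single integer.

3

Checking all 56 ordered pairs for relation 'during'; matching pairs in alphabetical order:
(red_phase, blue_phase): red_phase during blue_phase ✓
(red_phase, crimson_phase): red_phase during crimson_phase ✓
(red_phase, silver_phase): red_phase during silver_phase ✓
Count: 3.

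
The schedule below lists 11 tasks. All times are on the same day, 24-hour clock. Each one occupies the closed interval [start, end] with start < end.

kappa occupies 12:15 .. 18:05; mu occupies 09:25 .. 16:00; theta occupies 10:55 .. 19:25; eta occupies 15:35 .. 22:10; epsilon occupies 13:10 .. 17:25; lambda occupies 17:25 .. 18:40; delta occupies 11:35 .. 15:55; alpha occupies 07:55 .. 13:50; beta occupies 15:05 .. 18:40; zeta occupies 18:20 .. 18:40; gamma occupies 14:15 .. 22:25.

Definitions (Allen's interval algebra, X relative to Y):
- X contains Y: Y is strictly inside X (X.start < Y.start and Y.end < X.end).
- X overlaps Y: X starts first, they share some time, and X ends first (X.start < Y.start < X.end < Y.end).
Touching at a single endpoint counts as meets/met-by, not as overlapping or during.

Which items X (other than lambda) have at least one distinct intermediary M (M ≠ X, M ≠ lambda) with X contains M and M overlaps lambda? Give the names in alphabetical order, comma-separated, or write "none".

theta

Target lambda = [17:25, 18:40].
Intermediaries M with M overlaps lambda: kappa.
Via kappa — items with X contains kappa: theta.
Union: theta.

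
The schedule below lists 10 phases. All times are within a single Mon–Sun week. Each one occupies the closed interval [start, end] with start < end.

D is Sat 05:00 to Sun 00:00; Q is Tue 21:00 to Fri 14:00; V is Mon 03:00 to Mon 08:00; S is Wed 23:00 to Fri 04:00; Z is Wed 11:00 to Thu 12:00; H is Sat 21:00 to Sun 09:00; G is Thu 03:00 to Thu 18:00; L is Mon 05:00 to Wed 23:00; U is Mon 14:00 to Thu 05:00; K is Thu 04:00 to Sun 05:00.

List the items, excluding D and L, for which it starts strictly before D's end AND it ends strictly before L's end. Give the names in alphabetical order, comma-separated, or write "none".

V

Conditions: its start is strictly before D's end (X.start < Sun 00:00) AND its end is strictly before L's end (X.end < Wed 23:00).
G: start Thu 03:00 < Sun 00:00? ✓; end Thu 18:00 < Wed 23:00? ✗ → no.
H: start Sat 21:00 < Sun 00:00? ✓; end Sun 09:00 < Wed 23:00? ✗ → no.
K: start Thu 04:00 < Sun 00:00? ✓; end Sun 05:00 < Wed 23:00? ✗ → no.
Q: start Tue 21:00 < Sun 00:00? ✓; end Fri 14:00 < Wed 23:00? ✗ → no.
S: start Wed 23:00 < Sun 00:00? ✓; end Fri 04:00 < Wed 23:00? ✗ → no.
U: start Mon 14:00 < Sun 00:00? ✓; end Thu 05:00 < Wed 23:00? ✗ → no.
V: start Mon 03:00 < Sun 00:00? ✓; end Mon 08:00 < Wed 23:00? ✓ → yes.
Z: start Wed 11:00 < Sun 00:00? ✓; end Thu 12:00 < Wed 23:00? ✗ → no.
Result: V.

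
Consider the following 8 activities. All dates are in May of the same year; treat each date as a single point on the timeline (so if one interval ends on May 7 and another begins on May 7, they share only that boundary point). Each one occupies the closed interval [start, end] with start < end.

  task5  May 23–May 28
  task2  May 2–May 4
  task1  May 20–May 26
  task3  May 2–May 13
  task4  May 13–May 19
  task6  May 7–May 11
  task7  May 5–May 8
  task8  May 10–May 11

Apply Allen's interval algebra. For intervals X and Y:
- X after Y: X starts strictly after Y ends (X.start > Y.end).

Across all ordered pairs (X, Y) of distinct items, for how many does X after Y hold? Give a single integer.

Checking all 56 ordered pairs for relation 'after'; matching pairs in alphabetical order:
(task1, task2): task1 after task2 ✓
(task1, task3): task1 after task3 ✓
(task1, task4): task1 after task4 ✓
(task1, task6): task1 after task6 ✓
(task1, task7): task1 after task7 ✓
(task1, task8): task1 after task8 ✓
(task4, task2): task4 after task2 ✓
(task4, task6): task4 after task6 ✓
(task4, task7): task4 after task7 ✓
(task4, task8): task4 after task8 ✓
(task5, task2): task5 after task2 ✓
(task5, task3): task5 after task3 ✓
(task5, task4): task5 after task4 ✓
(task5, task6): task5 after task6 ✓
(task5, task7): task5 after task7 ✓
(task5, task8): task5 after task8 ✓
(task6, task2): task6 after task2 ✓
(task7, task2): task7 after task2 ✓
(task8, task2): task8 after task2 ✓
(task8, task7): task8 after task7 ✓
Count: 20.

20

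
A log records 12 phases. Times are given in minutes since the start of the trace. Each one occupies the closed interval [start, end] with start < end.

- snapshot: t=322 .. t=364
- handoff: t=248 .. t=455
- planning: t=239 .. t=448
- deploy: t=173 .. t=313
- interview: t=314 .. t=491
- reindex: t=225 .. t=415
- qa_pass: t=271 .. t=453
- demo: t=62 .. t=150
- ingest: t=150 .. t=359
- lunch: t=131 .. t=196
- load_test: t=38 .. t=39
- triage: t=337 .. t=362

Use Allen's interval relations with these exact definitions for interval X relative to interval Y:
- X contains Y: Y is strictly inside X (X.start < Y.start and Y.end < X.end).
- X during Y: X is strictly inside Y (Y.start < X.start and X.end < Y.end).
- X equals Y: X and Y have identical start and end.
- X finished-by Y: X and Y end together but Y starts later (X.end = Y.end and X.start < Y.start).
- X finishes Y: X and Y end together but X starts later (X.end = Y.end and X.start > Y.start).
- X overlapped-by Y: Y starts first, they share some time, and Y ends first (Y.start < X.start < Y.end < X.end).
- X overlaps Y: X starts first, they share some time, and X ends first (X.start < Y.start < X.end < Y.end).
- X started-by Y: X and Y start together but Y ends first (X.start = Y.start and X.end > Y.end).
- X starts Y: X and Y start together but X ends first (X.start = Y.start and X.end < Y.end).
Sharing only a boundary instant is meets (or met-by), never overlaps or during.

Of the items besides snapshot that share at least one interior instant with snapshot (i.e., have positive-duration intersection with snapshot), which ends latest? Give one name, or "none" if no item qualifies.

interview

Target snapshot = [t=322, t=364].
demo [t=62, t=150] → before → excluded.
deploy [t=173, t=313] → before → excluded.
handoff [t=248, t=455] → contains → candidate.
ingest [t=150, t=359] → overlaps → candidate.
interview [t=314, t=491] → contains → candidate.
load_test [t=38, t=39] → before → excluded.
lunch [t=131, t=196] → before → excluded.
planning [t=239, t=448] → contains → candidate.
qa_pass [t=271, t=453] → contains → candidate.
reindex [t=225, t=415] → contains → candidate.
triage [t=337, t=362] → during → candidate.
Among candidates, latest end is t=491 → interview.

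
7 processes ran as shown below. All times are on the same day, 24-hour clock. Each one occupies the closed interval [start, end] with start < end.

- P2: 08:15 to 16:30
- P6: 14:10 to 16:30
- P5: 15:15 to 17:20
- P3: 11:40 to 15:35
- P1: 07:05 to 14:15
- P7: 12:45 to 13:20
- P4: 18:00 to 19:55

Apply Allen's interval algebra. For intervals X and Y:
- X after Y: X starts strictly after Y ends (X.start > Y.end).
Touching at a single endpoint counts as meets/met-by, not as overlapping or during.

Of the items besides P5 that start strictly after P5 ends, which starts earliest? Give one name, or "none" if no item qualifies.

P4

Target P5 = [15:15, 17:20].
P1 [07:05, 14:15] → before → excluded.
P2 [08:15, 16:30] → overlaps → excluded.
P3 [11:40, 15:35] → overlaps → excluded.
P4 [18:00, 19:55] → after → candidate.
P6 [14:10, 16:30] → overlaps → excluded.
P7 [12:45, 13:20] → before → excluded.
Among candidates, earliest start is 18:00 → P4.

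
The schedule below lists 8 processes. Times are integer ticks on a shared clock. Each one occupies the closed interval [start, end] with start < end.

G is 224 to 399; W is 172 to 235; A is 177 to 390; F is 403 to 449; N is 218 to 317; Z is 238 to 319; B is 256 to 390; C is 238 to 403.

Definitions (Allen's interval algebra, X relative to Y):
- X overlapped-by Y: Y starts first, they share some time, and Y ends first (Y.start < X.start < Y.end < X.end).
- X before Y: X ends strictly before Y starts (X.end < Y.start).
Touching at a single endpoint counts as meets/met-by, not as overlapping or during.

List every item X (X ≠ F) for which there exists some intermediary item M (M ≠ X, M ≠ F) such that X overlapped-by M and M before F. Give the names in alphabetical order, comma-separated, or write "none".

Target F = [403, 449].
Intermediaries M with M before F: A, B, G, N, W, Z.
Via A — items with X overlapped-by A: C, G.
Via B — items with X overlapped-by B: none.
Via G — items with X overlapped-by G: C.
Via N — items with X overlapped-by N: B, C, G, Z.
Via W — items with X overlapped-by W: A, G, N.
Via Z — items with X overlapped-by Z: B.
Union: A, B, C, G, N, Z.

A, B, C, G, N, Z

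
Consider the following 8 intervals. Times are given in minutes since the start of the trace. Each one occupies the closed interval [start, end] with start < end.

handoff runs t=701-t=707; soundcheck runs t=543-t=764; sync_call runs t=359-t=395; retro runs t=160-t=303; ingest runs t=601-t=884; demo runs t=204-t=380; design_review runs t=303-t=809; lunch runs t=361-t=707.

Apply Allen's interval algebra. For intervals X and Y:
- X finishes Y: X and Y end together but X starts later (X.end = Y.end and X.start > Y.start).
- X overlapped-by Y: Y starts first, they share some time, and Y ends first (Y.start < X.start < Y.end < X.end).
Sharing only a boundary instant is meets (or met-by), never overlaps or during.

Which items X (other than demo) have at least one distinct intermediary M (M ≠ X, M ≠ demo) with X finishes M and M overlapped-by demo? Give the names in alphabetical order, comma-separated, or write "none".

Target demo = [t=204, t=380].
Intermediaries M with M overlapped-by demo: design_review, lunch, sync_call.
Via design_review — items with X finishes design_review: none.
Via lunch — items with X finishes lunch: handoff.
Via sync_call — items with X finishes sync_call: none.
Union: handoff.

handoff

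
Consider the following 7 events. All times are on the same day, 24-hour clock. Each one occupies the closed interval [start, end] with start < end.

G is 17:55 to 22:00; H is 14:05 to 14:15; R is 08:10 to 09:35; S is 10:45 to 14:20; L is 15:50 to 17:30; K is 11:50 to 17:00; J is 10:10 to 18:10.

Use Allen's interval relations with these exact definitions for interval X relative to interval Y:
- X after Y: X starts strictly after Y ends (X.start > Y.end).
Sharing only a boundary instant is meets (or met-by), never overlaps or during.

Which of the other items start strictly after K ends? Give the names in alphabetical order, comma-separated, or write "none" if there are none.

G

Target K = [11:50, 17:00].
G [17:55, 22:00] → after → yes.
H [14:05, 14:15] → during → no.
J [10:10, 18:10] → contains → no.
L [15:50, 17:30] → overlapped-by → no.
R [08:10, 09:35] → before → no.
S [10:45, 14:20] → overlaps → no.
Result: G.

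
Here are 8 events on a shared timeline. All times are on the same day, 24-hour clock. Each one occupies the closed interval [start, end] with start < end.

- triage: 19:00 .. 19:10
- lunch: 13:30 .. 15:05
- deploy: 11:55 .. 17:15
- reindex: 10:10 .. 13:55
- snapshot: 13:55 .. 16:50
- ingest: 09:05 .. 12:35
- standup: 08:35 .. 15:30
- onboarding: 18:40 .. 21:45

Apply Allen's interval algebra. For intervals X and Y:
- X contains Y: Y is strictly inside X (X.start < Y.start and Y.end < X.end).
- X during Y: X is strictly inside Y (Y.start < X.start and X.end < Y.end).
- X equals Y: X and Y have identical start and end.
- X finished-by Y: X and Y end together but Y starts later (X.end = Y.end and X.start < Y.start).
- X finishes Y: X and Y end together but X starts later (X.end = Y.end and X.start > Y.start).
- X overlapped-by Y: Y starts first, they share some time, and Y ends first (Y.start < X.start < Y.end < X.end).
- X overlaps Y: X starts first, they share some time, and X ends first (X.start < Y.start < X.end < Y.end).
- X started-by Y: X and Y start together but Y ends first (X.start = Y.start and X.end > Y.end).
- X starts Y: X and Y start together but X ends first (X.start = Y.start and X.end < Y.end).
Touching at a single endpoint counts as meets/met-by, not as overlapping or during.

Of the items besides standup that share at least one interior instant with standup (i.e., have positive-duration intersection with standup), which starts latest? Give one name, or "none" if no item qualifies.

snapshot

Target standup = [08:35, 15:30].
deploy [11:55, 17:15] → overlapped-by → candidate.
ingest [09:05, 12:35] → during → candidate.
lunch [13:30, 15:05] → during → candidate.
onboarding [18:40, 21:45] → after → excluded.
reindex [10:10, 13:55] → during → candidate.
snapshot [13:55, 16:50] → overlapped-by → candidate.
triage [19:00, 19:10] → after → excluded.
Among candidates, latest start is 13:55 → snapshot.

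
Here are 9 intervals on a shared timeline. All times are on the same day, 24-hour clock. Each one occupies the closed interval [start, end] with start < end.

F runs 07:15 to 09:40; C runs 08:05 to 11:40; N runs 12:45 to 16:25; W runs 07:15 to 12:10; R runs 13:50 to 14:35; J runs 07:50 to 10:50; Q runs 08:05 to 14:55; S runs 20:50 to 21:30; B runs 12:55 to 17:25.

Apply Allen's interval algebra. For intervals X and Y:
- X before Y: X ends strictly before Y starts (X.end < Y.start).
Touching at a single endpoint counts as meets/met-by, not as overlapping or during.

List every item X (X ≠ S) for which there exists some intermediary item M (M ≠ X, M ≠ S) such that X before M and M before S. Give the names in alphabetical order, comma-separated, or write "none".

Target S = [20:50, 21:30].
Intermediaries M with M before S: B, C, F, J, N, Q, R, W.
Via B — items with X before B: C, F, J, W.
Via C — items with X before C: none.
Via F — items with X before F: none.
Via J — items with X before J: none.
Via N — items with X before N: C, F, J, W.
Via Q — items with X before Q: none.
Via R — items with X before R: C, F, J, W.
Via W — items with X before W: none.
Union: C, F, J, W.

C, F, J, W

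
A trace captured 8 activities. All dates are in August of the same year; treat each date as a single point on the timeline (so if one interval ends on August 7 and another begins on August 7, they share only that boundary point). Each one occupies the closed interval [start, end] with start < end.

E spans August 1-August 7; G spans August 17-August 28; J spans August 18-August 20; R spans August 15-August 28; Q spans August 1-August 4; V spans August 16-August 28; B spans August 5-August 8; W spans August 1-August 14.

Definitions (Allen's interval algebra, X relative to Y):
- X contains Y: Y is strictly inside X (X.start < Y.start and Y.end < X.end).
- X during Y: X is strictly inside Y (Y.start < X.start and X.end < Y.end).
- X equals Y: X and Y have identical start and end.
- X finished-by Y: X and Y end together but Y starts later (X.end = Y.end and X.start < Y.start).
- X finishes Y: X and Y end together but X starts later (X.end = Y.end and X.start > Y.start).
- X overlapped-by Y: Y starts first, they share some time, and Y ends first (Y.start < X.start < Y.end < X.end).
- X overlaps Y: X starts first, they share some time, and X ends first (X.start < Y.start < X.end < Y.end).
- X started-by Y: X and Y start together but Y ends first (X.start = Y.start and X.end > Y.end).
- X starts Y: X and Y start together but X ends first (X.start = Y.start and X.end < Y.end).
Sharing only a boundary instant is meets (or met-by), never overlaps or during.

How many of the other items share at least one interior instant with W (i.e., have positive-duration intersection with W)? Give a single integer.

3

Target W = [August 1, August 14].
B [August 5, August 8] → during → counts.
E [August 1, August 7] → starts → counts.
G [August 17, August 28] → after → no.
J [August 18, August 20] → after → no.
Q [August 1, August 4] → starts → counts.
R [August 15, August 28] → after → no.
V [August 16, August 28] → after → no.
Total: 3.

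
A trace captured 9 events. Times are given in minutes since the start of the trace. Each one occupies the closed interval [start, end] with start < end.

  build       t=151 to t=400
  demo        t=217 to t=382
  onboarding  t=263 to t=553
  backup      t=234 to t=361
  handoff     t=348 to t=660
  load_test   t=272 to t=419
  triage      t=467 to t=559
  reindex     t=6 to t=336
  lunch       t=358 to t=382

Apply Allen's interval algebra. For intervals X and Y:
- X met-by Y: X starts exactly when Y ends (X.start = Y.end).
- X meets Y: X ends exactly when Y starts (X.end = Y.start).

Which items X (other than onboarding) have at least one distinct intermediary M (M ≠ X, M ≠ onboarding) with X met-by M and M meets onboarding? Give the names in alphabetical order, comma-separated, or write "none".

Target onboarding = [t=263, t=553].
Intermediaries M with M meets onboarding: none.
Union: none.

none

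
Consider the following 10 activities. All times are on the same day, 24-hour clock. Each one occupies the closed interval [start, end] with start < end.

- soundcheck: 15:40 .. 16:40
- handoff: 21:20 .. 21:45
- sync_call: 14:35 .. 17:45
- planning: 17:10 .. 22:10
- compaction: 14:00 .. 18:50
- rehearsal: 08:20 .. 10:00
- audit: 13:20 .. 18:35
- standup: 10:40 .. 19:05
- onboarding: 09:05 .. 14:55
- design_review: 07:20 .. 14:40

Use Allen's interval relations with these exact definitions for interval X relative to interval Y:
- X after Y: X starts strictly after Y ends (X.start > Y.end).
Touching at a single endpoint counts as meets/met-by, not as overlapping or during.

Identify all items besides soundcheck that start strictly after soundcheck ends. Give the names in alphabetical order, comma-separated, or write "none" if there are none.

handoff, planning

Target soundcheck = [15:40, 16:40].
audit [13:20, 18:35] → contains → no.
compaction [14:00, 18:50] → contains → no.
design_review [07:20, 14:40] → before → no.
handoff [21:20, 21:45] → after → yes.
onboarding [09:05, 14:55] → before → no.
planning [17:10, 22:10] → after → yes.
rehearsal [08:20, 10:00] → before → no.
standup [10:40, 19:05] → contains → no.
sync_call [14:35, 17:45] → contains → no.
Result: handoff, planning.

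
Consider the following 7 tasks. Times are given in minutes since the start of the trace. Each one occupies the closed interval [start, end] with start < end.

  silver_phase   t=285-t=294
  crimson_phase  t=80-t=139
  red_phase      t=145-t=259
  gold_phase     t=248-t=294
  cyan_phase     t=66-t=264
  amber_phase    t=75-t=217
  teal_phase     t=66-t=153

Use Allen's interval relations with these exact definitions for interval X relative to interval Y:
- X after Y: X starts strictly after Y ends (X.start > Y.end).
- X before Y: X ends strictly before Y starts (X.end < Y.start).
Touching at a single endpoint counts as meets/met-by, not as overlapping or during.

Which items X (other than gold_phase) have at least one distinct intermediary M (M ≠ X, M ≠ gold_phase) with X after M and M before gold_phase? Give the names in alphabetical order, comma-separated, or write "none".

Target gold_phase = [t=248, t=294].
Intermediaries M with M before gold_phase: amber_phase, crimson_phase, teal_phase.
Via amber_phase — items with X after amber_phase: silver_phase.
Via crimson_phase — items with X after crimson_phase: red_phase, silver_phase.
Via teal_phase — items with X after teal_phase: silver_phase.
Union: red_phase, silver_phase.

red_phase, silver_phase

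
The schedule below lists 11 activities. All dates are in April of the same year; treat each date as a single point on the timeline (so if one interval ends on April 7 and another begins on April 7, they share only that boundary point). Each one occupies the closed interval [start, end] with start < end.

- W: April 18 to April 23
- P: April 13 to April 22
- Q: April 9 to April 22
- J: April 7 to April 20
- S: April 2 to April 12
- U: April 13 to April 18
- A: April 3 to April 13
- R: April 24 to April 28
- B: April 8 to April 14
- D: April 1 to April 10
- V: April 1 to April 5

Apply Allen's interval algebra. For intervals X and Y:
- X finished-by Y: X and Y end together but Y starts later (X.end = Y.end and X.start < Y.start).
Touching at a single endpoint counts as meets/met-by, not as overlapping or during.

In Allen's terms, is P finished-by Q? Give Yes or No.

No

P = [April 13, April 22], Q = [April 9, April 22].
Actual relation of P to Q: finishes.
Asked whether 'finished-by' holds → No.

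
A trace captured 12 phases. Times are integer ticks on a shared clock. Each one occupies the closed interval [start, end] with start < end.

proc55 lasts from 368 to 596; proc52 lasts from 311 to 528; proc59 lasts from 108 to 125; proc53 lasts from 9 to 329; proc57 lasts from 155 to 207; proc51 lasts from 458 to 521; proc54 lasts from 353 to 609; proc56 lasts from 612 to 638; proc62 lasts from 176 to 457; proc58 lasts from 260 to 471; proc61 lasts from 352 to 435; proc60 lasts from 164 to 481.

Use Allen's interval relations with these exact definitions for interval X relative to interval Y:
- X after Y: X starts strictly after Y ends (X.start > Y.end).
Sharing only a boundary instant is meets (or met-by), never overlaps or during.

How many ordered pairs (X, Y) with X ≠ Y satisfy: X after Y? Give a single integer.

32

Checking all 132 ordered pairs for relation 'after'; matching pairs in alphabetical order:
(proc51, proc53): proc51 after proc53 ✓
(proc51, proc57): proc51 after proc57 ✓
(proc51, proc59): proc51 after proc59 ✓
(proc51, proc61): proc51 after proc61 ✓
(proc51, proc62): proc51 after proc62 ✓
(proc52, proc57): proc52 after proc57 ✓
(proc52, proc59): proc52 after proc59 ✓
(proc54, proc53): proc54 after proc53 ✓
(proc54, proc57): proc54 after proc57 ✓
(proc54, proc59): proc54 after proc59 ✓
(proc55, proc53): proc55 after proc53 ✓
(proc55, proc57): proc55 after proc57 ✓
(proc55, proc59): proc55 after proc59 ✓
(proc56, proc51): proc56 after proc51 ✓
(proc56, proc52): proc56 after proc52 ✓
(proc56, proc53): proc56 after proc53 ✓
(proc56, proc54): proc56 after proc54 ✓
(proc56, proc55): proc56 after proc55 ✓
(proc56, proc57): proc56 after proc57 ✓
(proc56, proc58): proc56 after proc58 ✓
(proc56, proc59): proc56 after proc59 ✓
(proc56, proc60): proc56 after proc60 ✓
(proc56, proc61): proc56 after proc61 ✓
(proc56, proc62): proc56 after proc62 ✓
... plus 8 further pairs not listed.
Count: 32.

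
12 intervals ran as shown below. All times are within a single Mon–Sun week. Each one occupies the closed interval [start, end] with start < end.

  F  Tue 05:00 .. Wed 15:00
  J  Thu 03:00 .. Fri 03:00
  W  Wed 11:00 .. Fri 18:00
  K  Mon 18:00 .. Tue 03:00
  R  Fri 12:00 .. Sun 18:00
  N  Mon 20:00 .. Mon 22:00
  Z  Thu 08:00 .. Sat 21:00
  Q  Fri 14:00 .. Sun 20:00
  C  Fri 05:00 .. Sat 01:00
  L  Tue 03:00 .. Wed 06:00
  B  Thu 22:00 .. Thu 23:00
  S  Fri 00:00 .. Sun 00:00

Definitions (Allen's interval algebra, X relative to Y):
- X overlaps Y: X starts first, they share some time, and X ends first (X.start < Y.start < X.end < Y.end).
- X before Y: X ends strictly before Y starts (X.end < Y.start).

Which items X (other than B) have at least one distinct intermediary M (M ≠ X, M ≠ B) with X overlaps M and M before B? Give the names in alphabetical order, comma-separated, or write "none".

Target B = [Thu 22:00, Thu 23:00].
Intermediaries M with M before B: F, K, L, N.
Via F — items with X overlaps F: L.
Via K — items with X overlaps K: none.
Via L — items with X overlaps L: none.
Via N — items with X overlaps N: none.
Union: L.

L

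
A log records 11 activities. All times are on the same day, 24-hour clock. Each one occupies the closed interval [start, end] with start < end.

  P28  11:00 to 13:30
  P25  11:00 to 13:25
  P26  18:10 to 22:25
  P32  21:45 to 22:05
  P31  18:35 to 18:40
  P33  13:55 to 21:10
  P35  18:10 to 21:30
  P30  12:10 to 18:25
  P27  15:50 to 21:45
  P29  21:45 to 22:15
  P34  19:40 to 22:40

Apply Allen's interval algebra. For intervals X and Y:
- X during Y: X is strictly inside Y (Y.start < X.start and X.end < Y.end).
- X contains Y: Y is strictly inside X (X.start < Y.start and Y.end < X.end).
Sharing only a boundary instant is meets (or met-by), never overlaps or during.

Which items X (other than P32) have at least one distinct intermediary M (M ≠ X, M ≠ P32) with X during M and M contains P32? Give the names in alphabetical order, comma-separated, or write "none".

Target P32 = [21:45, 22:05].
Intermediaries M with M contains P32: P26, P34.
Via P26 — items with X during P26: P29, P31.
Via P34 — items with X during P34: P29.
Union: P29, P31.

P29, P31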